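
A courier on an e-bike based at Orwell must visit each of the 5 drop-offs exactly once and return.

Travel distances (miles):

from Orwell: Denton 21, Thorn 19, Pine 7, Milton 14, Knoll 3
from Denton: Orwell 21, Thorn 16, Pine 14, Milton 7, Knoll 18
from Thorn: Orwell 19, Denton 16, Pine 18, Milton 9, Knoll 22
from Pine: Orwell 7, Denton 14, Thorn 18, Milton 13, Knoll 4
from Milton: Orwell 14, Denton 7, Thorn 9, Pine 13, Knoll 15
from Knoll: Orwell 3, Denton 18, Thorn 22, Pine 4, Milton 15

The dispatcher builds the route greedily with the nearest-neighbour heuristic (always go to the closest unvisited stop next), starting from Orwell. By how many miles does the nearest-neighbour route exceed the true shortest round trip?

Excess over optimum: 6 miles.

From Orwell: Knoll=3, Pine=7, Milton=14, Thorn=19, Denton=21 → choose Knoll (3).
From Knoll: Pine=4, Milton=15, Denton=18, Thorn=22 → choose Pine (4).
From Pine: Milton=13, Denton=14, Thorn=18 → choose Milton (13).
From Milton: Denton=7, Thorn=9 → choose Denton (7).
From Denton: Thorn=16 → choose Thorn (16).
NN route Orwell → Knoll → Pine → Milton → Denton → Thorn → Orwell costs 62.
Optimal: Orwell → Thorn → Milton → Denton → Pine → Knoll → Orwell costs 56 (by enumerating all 60 distinct tours).
Excess = 62 − 56 = 6.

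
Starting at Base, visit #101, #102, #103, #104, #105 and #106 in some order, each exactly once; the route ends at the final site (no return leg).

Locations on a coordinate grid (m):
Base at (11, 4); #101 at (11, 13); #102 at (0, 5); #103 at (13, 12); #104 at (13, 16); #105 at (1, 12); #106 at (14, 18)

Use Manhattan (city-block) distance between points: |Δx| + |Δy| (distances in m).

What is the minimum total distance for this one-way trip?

There are 6! = 720 possible orderings.
Base - #101 - #102 - #103 - #104 - #105 - #106: 9+19+20+4+16+19 = 87
Base - #101 - #102 - #103 - #104 - #106 - #105: 9+19+20+4+3+19 = 74
Base - #101 - #102 - #103 - #105 - #104 - #106: 9+19+20+12+16+3 = 79
Base - #101 - #102 - #103 - #105 - #106 - #104: 9+19+20+12+19+3 = 82
Base - #101 - #102 - #103 - #106 - #104 - #105: 9+19+20+7+3+16 = 74
Base - #101 - #102 - #103 - #106 - #105 - #104: 9+19+20+7+19+16 = 90
Base - #101 - #102 - #104 - #103 - #105 - #106: 9+19+24+4+12+19 = 87
Base - #101 - #102 - #104 - #103 - #106 - #105: 9+19+24+4+7+19 = 82
… (712 more)
Base - #102 - #105 - #101 - #103 - #104 - #106: 12+8+11+3+4+3 = 41  ← best
The minimum is 41.
One shortest path: Base → #102 → #105 → #101 → #103 → #104 → #106.

41 m — the minimum one-way total.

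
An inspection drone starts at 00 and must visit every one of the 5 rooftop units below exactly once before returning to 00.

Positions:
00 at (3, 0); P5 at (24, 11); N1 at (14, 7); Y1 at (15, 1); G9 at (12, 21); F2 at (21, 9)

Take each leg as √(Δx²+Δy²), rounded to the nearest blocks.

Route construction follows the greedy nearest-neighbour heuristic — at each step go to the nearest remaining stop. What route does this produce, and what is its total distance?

Total distance 68 blocks via the nearest-neighbour route 00 → Y1 → N1 → F2 → P5 → G9 → 00.

From 00: distances to unvisited — Y1=12, N1=13, F2=20, G9=23, P5=24. Nearest is Y1 (12).
From Y1: distances to unvisited — N1=6, F2=10, P5=13, G9=20. Nearest is N1 (6).
From N1: distances to unvisited — F2=7, P5=11, G9=14. Nearest is F2 (7).
From F2: distances to unvisited — P5=4, G9=15. Nearest is P5 (4).
From P5: distances to unvisited — G9=16. Nearest is G9 (16).
Return G9→00: 23.
Total = 12 + 6 + 7 + 4 + 16 + 23 = 68.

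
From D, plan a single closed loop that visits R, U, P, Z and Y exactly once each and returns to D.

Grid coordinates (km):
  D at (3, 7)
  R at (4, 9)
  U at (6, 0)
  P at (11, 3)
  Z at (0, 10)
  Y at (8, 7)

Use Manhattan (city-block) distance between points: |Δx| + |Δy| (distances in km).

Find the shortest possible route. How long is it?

There are 60 distinct closed tours to check (reversals are equivalent).
D - R - U - P - Z - Y - D: 3+11+8+18+11+5 = 56
D - R - U - P - Y - Z - D: 3+11+8+7+11+6 = 46
D - R - U - Z - P - Y - D: 3+11+16+18+7+5 = 60
D - R - U - Z - Y - P - D: 3+11+16+11+7+12 = 60
D - R - U - Y - P - Z - D: 3+11+9+7+18+6 = 54
D - R - U - Y - Z - P - D: 3+11+9+11+18+12 = 64
D - R - P - U - Z - Y - D: 3+13+8+16+11+5 = 56
D - R - P - U - Y - Z - D: 3+13+8+9+11+6 = 50
D - R - P - Z - U - Y - D: 3+13+18+16+9+5 = 64
D - R - P - Z - Y - U - D: 3+13+18+11+9+10 = 64
D - R - P - Y - U - Z - D: 3+13+7+9+16+6 = 54
D - R - P - Y - Z - U - D: 3+13+7+11+16+10 = 60
D - R - Z - U - P - Y - D: 3+5+16+8+7+5 = 44
D - R - Z - U - Y - P - D: 3+5+16+9+7+12 = 52
… (46 more)
D - U - P - Y - R - Z - D: 10+8+7+6+5+6 = 42  ← best
The minimum is 42.
One optimal route: D → U → P → Y → R → Z → D (or its reverse).

Shortest round trip = 42 km.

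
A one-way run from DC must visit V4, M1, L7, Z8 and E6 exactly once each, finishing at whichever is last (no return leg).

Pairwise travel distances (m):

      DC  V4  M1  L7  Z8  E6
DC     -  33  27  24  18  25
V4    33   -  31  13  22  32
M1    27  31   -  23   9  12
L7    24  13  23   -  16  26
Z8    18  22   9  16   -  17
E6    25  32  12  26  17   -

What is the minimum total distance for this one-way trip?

There are 5! = 120 possible orderings.
DC→V4→M1→L7→Z8→E6: 33+31+23+16+17 = 120
DC→V4→M1→L7→E6→Z8: 33+31+23+26+17 = 130
DC→V4→M1→Z8→L7→E6: 33+31+9+16+26 = 115
DC→V4→M1→Z8→E6→L7: 33+31+9+17+26 = 116
DC→V4→M1→E6→L7→Z8: 33+31+12+26+16 = 118
DC→V4→M1→E6→Z8→L7: 33+31+12+17+16 = 109
DC→V4→L7→M1→Z8→E6: 33+13+23+9+17 = 95
DC→V4→L7→M1→E6→Z8: 33+13+23+12+17 = 98
DC→V4→L7→Z8→M1→E6: 33+13+16+9+12 = 83
DC→V4→L7→Z8→E6→M1: 33+13+16+17+12 = 91
DC→V4→L7→E6→M1→Z8: 33+13+26+12+9 = 93
DC→V4→L7→E6→Z8→M1: 33+13+26+17+9 = 98
DC→V4→Z8→M1→L7→E6: 33+22+9+23+26 = 113
DC→V4→Z8→M1→E6→L7: 33+22+9+12+26 = 102
… (106 more)
DC→E6→M1→Z8→L7→V4: 25+12+9+16+13 = 75  ← best
The minimum is 75.
One shortest path: DC → E6 → M1 → Z8 → L7 → V4.

75 m — the minimum one-way total.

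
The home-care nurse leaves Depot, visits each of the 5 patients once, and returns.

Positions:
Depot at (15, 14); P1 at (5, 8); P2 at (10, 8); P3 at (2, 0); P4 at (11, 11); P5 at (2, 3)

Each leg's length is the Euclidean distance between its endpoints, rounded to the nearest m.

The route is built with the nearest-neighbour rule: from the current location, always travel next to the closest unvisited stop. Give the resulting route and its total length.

41 m along Depot → P4 → P2 → P1 → P5 → P3 → Depot.

At Depot the remaining stops are P4 5, P2 8, P1 12, P5 17, P3 19; go to P4.
At P4 the remaining stops are P2 3, P1 7, P5 12, P3 14; go to P2.
At P2 the remaining stops are P1 5, P5 9, P3 11; go to P1.
At P1 the remaining stops are P5 6, P3 9; go to P5.
At P5 the remaining stops are P3 3; go to P3.
Return P3→Depot: 19.
Total = 5 + 3 + 5 + 6 + 3 + 19 = 41.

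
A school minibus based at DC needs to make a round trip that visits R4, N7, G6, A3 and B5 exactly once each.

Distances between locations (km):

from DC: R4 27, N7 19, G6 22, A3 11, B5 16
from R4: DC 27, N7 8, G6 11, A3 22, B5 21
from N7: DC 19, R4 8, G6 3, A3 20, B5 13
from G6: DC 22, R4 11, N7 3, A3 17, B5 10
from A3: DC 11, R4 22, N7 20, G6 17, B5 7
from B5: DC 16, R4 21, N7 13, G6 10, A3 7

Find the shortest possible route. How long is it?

With 5 stops there are 5!/2 = 60 distinct round trips (a route and its reverse cost the same).
DC - R4 - N7 - G6 - A3 - B5 - DC: 27+8+3+17+7+16 = 78
DC - R4 - N7 - G6 - B5 - A3 - DC: 27+8+3+10+7+11 = 66
DC - R4 - N7 - A3 - G6 - B5 - DC: 27+8+20+17+10+16 = 98
DC - R4 - N7 - A3 - B5 - G6 - DC: 27+8+20+7+10+22 = 94
DC - R4 - N7 - B5 - G6 - A3 - DC: 27+8+13+10+17+11 = 86
DC - R4 - N7 - B5 - A3 - G6 - DC: 27+8+13+7+17+22 = 94
DC - R4 - G6 - N7 - A3 - B5 - DC: 27+11+3+20+7+16 = 84
DC - R4 - G6 - N7 - B5 - A3 - DC: 27+11+3+13+7+11 = 72
DC - R4 - G6 - A3 - N7 - B5 - DC: 27+11+17+20+13+16 = 104
DC - R4 - G6 - A3 - B5 - N7 - DC: 27+11+17+7+13+19 = 94
DC - R4 - G6 - B5 - N7 - A3 - DC: 27+11+10+13+20+11 = 92
DC - R4 - G6 - B5 - A3 - N7 - DC: 27+11+10+7+20+19 = 94
DC - R4 - A3 - N7 - G6 - B5 - DC: 27+22+20+3+10+16 = 98
DC - R4 - A3 - N7 - B5 - G6 - DC: 27+22+20+13+10+22 = 114
… (46 more)
The minimum is 66.
One optimal route: DC → R4 → N7 → G6 → B5 → A3 → DC (or its reverse).

Minimum total distance: 66 km.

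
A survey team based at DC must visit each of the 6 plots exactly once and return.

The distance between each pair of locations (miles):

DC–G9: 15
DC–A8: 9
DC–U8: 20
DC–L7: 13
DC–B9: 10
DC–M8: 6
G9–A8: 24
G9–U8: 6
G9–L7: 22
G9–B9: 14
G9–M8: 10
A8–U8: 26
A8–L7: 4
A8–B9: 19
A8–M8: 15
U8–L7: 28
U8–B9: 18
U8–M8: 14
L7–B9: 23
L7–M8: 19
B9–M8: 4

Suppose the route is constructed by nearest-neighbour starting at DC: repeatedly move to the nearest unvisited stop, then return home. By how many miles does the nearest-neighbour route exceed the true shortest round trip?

Excess over optimum: 4 miles.

From DC: M8=6, A8=9, B9=10, L7=13, G9=15, U8=20 → choose M8 (6).
From M8: B9=4, G9=10, U8=14, A8=15, L7=19 → choose B9 (4).
From B9: G9=14, U8=18, A8=19, L7=23 → choose G9 (14).
From G9: U8=6, L7=22, A8=24 → choose U8 (6).
From U8: A8=26, L7=28 → choose A8 (26).
From A8: L7=4 → choose L7 (4).
NN route DC → M8 → B9 → G9 → U8 → A8 → L7 → DC costs 73.
Optimal: DC → A8 → L7 → G9 → U8 → B9 → M8 → DC costs 69 (by enumerating all 360 distinct tours).
Excess = 73 − 69 = 4.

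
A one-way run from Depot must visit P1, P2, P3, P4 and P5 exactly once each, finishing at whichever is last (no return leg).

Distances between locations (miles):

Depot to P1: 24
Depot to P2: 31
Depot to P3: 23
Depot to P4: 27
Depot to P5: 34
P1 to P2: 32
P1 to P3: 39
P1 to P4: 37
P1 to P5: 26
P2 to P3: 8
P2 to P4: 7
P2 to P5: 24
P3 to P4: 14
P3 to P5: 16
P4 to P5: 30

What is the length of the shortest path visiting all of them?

Minimum one-way distance = 81 miles.

There are 5! = 120 possible orderings.
Depot→P1→P2→P3→P4→P5: 24+32+8+14+30 = 108
Depot→P1→P2→P3→P5→P4: 24+32+8+16+30 = 110
Depot→P1→P2→P4→P3→P5: 24+32+7+14+16 = 93
Depot→P1→P2→P4→P5→P3: 24+32+7+30+16 = 109
Depot→P1→P2→P5→P3→P4: 24+32+24+16+14 = 110
Depot→P1→P2→P5→P4→P3: 24+32+24+30+14 = 124
Depot→P1→P3→P2→P4→P5: 24+39+8+7+30 = 108
Depot→P1→P3→P2→P5→P4: 24+39+8+24+30 = 125
Depot→P1→P3→P4→P2→P5: 24+39+14+7+24 = 108
Depot→P1→P3→P4→P5→P2: 24+39+14+30+24 = 131
Depot→P1→P3→P5→P2→P4: 24+39+16+24+7 = 110
Depot→P1→P3→P5→P4→P2: 24+39+16+30+7 = 116
Depot→P1→P4→P2→P3→P5: 24+37+7+8+16 = 92
Depot→P1→P4→P2→P5→P3: 24+37+7+24+16 = 108
… (106 more)
Depot→P1→P5→P3→P2→P4: 24+26+16+8+7 = 81  ← best
The minimum is 81.
One shortest path: Depot → P1 → P5 → P3 → P2 → P4.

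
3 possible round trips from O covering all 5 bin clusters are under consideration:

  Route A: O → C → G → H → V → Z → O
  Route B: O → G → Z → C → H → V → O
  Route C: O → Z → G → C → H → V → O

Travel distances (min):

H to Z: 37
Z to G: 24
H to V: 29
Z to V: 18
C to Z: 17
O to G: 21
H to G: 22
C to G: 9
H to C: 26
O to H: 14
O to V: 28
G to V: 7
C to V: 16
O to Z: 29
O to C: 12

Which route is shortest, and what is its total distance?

Shortest is Route A, total 119 min.

Route A: 12 + 9 + 22 + 29 + 18 + 29 = 119
Route B: 21 + 24 + 17 + 26 + 29 + 28 = 145
Route C: 29 + 24 + 9 + 26 + 29 + 28 = 145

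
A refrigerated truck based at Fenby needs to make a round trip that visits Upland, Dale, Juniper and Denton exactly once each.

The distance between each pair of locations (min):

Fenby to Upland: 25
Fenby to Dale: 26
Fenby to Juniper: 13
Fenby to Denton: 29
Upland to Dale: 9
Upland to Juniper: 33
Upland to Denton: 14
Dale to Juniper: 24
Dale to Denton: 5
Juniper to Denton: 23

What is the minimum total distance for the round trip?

75 min — the shortest possible round trip.

Fenby - Upland - Dale - Juniper - Denton - Fenby: 25+9+24+23+29 = 110
Fenby - Upland - Dale - Denton - Juniper - Fenby: 25+9+5+23+13 = 75
Fenby - Upland - Juniper - Dale - Denton - Fenby: 25+33+24+5+29 = 116
Fenby - Upland - Juniper - Denton - Dale - Fenby: 25+33+23+5+26 = 112
Fenby - Upland - Denton - Dale - Juniper - Fenby: 25+14+5+24+13 = 81
Fenby - Upland - Denton - Juniper - Dale - Fenby: 25+14+23+24+26 = 112
Fenby - Dale - Upland - Juniper - Denton - Fenby: 26+9+33+23+29 = 120
Fenby - Dale - Upland - Denton - Juniper - Fenby: 26+9+14+23+13 = 85
Fenby - Dale - Juniper - Upland - Denton - Fenby: 26+24+33+14+29 = 126
Fenby - Dale - Denton - Upland - Juniper - Fenby: 26+5+14+33+13 = 91
Fenby - Juniper - Upland - Dale - Denton - Fenby: 13+33+9+5+29 = 89
Fenby - Juniper - Dale - Upland - Denton - Fenby: 13+24+9+14+29 = 89
The minimum is 75.
One optimal route: Fenby → Upland → Dale → Denton → Juniper → Fenby (or its reverse).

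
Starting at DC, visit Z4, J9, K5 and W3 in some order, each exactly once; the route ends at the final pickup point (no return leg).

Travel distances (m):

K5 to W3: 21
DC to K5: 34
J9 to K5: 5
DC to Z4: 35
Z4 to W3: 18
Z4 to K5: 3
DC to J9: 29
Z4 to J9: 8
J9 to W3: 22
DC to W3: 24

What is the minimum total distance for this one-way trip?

Shortest open route: 50 m.

There are 4! = 24 possible orderings.
DC - Z4 - J9 - K5 - W3: 35+8+5+21 = 69
DC - Z4 - J9 - W3 - K5: 35+8+22+21 = 86
DC - Z4 - K5 - J9 - W3: 35+3+5+22 = 65
DC - Z4 - K5 - W3 - J9: 35+3+21+22 = 81
DC - Z4 - W3 - J9 - K5: 35+18+22+5 = 80
DC - Z4 - W3 - K5 - J9: 35+18+21+5 = 79
DC - J9 - Z4 - K5 - W3: 29+8+3+21 = 61
DC - J9 - Z4 - W3 - K5: 29+8+18+21 = 76
DC - J9 - K5 - Z4 - W3: 29+5+3+18 = 55
DC - J9 - K5 - W3 - Z4: 29+5+21+18 = 73
DC - J9 - W3 - Z4 - K5: 29+22+18+3 = 72
DC - J9 - W3 - K5 - Z4: 29+22+21+3 = 75
DC - K5 - Z4 - J9 - W3: 34+3+8+22 = 67
DC - K5 - Z4 - W3 - J9: 34+3+18+22 = 77
… (10 more)
DC - W3 - Z4 - K5 - J9: 24+18+3+5 = 50  ← best
The minimum is 50.
One shortest path: DC → W3 → Z4 → K5 → J9.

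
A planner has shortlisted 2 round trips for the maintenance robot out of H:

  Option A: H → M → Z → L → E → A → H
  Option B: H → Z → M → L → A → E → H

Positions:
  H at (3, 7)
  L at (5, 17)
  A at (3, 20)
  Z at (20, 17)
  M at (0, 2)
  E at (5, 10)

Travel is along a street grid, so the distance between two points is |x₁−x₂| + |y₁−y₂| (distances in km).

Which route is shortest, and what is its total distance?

Option A: 8 + 35 + 15 + 7 + 12 + 13 = 90
Option B: 27 + 35 + 20 + 5 + 12 + 5 = 104

Shortest is Option A, total 90 km.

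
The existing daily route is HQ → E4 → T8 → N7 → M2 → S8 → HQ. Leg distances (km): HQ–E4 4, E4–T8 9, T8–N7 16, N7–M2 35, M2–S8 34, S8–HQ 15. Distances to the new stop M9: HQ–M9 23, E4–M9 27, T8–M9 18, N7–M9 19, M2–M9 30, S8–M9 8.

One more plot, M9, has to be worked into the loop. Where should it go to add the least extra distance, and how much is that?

Insertion cost between consecutive stops i–j is d(i,M9) + d(M9,j) − d(i,j):
  between HQ and E4: 23 + 27 − 4 = 46
  between E4 and T8: 27 + 18 − 9 = 36
  between T8 and N7: 18 + 19 − 16 = 21
  between N7 and M2: 19 + 30 − 35 = 14
  between M2 and S8: 30 + 8 − 34 = 4
  between S8 and HQ: 8 + 23 − 15 = 16
Cheapest insertion is between M2 and S8, adding 4.
New total = 113 + 4 = 117.

+4 km — insert M9 between M2 and S8.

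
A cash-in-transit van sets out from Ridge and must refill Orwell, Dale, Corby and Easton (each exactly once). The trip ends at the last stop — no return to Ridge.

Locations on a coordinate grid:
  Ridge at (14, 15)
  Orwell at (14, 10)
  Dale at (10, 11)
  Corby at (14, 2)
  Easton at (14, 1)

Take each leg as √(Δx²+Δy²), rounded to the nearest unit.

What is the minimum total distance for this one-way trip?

Minimum one-way distance = 19.

There are 4! = 24 possible orderings.
Ridge→Orwell→Dale→Corby→Easton: 5+4+10+1 = 20
Ridge→Orwell→Dale→Easton→Corby: 5+4+11+1 = 21
Ridge→Orwell→Corby→Dale→Easton: 5+8+10+11 = 34
Ridge→Orwell→Corby→Easton→Dale: 5+8+1+11 = 25
Ridge→Orwell→Easton→Dale→Corby: 5+9+11+10 = 35
Ridge→Orwell→Easton→Corby→Dale: 5+9+1+10 = 25
Ridge→Dale→Orwell→Corby→Easton: 6+4+8+1 = 19
Ridge→Dale→Orwell→Easton→Corby: 6+4+9+1 = 20
Ridge→Dale→Corby→Orwell→Easton: 6+10+8+9 = 33
Ridge→Dale→Corby→Easton→Orwell: 6+10+1+9 = 26
Ridge→Dale→Easton→Orwell→Corby: 6+11+9+8 = 34
Ridge→Dale→Easton→Corby→Orwell: 6+11+1+8 = 26
Ridge→Corby→Orwell→Dale→Easton: 13+8+4+11 = 36
Ridge→Corby→Orwell→Easton→Dale: 13+8+9+11 = 41
… (10 more)
The minimum is 19.
One shortest path: Ridge → Dale → Orwell → Corby → Easton.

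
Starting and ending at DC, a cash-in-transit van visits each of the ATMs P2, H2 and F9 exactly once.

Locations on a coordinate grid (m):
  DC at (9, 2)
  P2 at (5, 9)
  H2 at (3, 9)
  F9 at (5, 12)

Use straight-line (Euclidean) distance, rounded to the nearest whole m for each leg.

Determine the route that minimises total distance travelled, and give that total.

Shortest round trip = 24 m.

With 3 stops there are 3!/2 = 3 distinct round trips (a route and its reverse cost the same).
DC → P2 → H2 → F9 → DC: 8+2+4+11 = 25
DC → P2 → F9 → H2 → DC: 8+3+4+9 = 24
DC → H2 → P2 → F9 → DC: 9+2+3+11 = 25
The minimum is 24.
One optimal route: DC → P2 → F9 → H2 → DC (or its reverse).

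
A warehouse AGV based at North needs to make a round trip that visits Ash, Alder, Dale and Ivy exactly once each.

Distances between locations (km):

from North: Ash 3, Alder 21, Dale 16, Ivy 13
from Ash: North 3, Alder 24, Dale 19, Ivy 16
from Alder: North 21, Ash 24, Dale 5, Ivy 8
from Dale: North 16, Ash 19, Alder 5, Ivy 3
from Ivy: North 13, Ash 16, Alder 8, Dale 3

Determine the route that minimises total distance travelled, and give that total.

North→Ash→Alder→Dale→Ivy→North: 3+24+5+3+13 = 48
North→Ash→Alder→Ivy→Dale→North: 3+24+8+3+16 = 54
North→Ash→Dale→Alder→Ivy→North: 3+19+5+8+13 = 48
North→Ash→Dale→Ivy→Alder→North: 3+19+3+8+21 = 54
North→Ash→Ivy→Alder→Dale→North: 3+16+8+5+16 = 48
North→Ash→Ivy→Dale→Alder→North: 3+16+3+5+21 = 48
North→Alder→Ash→Dale→Ivy→North: 21+24+19+3+13 = 80
North→Alder→Ash→Ivy→Dale→North: 21+24+16+3+16 = 80
North→Alder→Dale→Ash→Ivy→North: 21+5+19+16+13 = 74
North→Alder→Ivy→Ash→Dale→North: 21+8+16+19+16 = 80
North→Dale→Ash→Alder→Ivy→North: 16+19+24+8+13 = 80
North→Dale→Alder→Ash→Ivy→North: 16+5+24+16+13 = 74
The minimum is 48.
One optimal route: North → Ash → Alder → Dale → Ivy → North (or its reverse).

48 km — the shortest possible round trip.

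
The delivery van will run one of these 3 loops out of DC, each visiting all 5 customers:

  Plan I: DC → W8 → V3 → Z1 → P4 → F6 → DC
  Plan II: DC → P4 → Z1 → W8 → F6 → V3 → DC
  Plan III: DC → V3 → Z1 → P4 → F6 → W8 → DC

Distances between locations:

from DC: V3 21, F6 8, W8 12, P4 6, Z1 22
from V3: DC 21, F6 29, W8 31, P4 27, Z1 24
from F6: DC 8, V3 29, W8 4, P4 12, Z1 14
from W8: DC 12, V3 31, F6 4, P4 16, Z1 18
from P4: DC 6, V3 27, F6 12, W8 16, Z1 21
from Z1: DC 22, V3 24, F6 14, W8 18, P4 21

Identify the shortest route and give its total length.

94 — Plan III is the shortest.

Plan I: 12 + 31 + 24 + 21 + 12 + 8 = 108
Plan II: 6 + 21 + 18 + 4 + 29 + 21 = 99
Plan III: 21 + 24 + 21 + 12 + 4 + 12 = 94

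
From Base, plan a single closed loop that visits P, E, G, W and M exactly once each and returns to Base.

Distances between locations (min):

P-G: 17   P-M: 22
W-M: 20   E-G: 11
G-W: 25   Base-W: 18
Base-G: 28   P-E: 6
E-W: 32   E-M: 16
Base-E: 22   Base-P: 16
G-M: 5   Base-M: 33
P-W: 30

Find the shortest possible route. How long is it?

Minimum total distance: 76 min.

Base-P-E-G-W-M-Base: 16+6+11+25+20+33 = 111
Base-P-E-G-M-W-Base: 16+6+11+5+20+18 = 76
Base-P-E-W-G-M-Base: 16+6+32+25+5+33 = 117
Base-P-E-W-M-G-Base: 16+6+32+20+5+28 = 107
Base-P-E-M-G-W-Base: 16+6+16+5+25+18 = 86
Base-P-E-M-W-G-Base: 16+6+16+20+25+28 = 111
Base-P-G-E-W-M-Base: 16+17+11+32+20+33 = 129
Base-P-G-E-M-W-Base: 16+17+11+16+20+18 = 98
Base-P-G-W-E-M-Base: 16+17+25+32+16+33 = 139
Base-P-G-W-M-E-Base: 16+17+25+20+16+22 = 116
Base-P-G-M-E-W-Base: 16+17+5+16+32+18 = 104
Base-P-G-M-W-E-Base: 16+17+5+20+32+22 = 112
Base-P-W-E-G-M-Base: 16+30+32+11+5+33 = 127
Base-P-W-E-M-G-Base: 16+30+32+16+5+28 = 127
… (46 more)
The minimum is 76.
One optimal route: Base → P → E → G → M → W → Base (or its reverse).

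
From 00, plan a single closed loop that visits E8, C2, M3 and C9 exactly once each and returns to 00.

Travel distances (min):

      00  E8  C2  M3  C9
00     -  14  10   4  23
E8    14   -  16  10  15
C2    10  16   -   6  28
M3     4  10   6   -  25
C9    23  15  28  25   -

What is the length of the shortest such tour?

With 4 stops there are 4!/2 = 12 distinct round trips (a route and its reverse cost the same).
00→E8→C2→M3→C9→00: 14+16+6+25+23 = 84
00→E8→C2→C9→M3→00: 14+16+28+25+4 = 87
00→E8→M3→C2→C9→00: 14+10+6+28+23 = 81
00→E8→M3→C9→C2→00: 14+10+25+28+10 = 87
00→E8→C9→C2→M3→00: 14+15+28+6+4 = 67
00→E8→C9→M3→C2→00: 14+15+25+6+10 = 70
00→C2→E8→M3→C9→00: 10+16+10+25+23 = 84
00→C2→E8→C9→M3→00: 10+16+15+25+4 = 70
00→C2→M3→E8→C9→00: 10+6+10+15+23 = 64
00→C2→C9→E8→M3→00: 10+28+15+10+4 = 67
00→M3→E8→C2→C9→00: 4+10+16+28+23 = 81
00→M3→C2→E8→C9→00: 4+6+16+15+23 = 64
The minimum is 64.
One optimal route: 00 → C2 → M3 → E8 → C9 → 00 (or its reverse).

64 min — the shortest possible round trip.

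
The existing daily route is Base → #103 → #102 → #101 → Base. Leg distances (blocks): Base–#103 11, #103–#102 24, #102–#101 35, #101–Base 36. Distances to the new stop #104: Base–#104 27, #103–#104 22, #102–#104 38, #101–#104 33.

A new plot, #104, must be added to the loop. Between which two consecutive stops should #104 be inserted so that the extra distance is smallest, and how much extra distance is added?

Insertion cost between consecutive stops i–j is d(i,#104) + d(#104,j) − d(i,j):
  between Base and #103: 27 + 22 − 11 = 38
  between #103 and #102: 22 + 38 − 24 = 36
  between #102 and #101: 38 + 33 − 35 = 36
  between #101 and Base: 33 + 27 − 36 = 24
Cheapest insertion is between #101 and Base, adding 24.
New total = 106 + 24 = 130.

+24 blocks — insert #104 between #101 and Base.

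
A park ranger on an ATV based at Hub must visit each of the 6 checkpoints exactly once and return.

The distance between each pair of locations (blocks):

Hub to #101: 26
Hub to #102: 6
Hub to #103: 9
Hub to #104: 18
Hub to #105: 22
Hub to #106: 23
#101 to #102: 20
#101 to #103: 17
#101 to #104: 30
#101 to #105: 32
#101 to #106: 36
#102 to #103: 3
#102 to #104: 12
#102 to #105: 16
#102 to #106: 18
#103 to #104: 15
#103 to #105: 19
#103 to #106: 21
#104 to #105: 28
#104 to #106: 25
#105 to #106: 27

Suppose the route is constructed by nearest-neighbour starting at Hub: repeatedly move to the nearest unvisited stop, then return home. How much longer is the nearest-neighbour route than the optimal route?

From Hub: #102=6, #103=9, #104=18, #105=22, #106=23, #101=26 → choose #102 (6).
From #102: #103=3, #104=12, #105=16, #106=18, #101=20 → choose #103 (3).
From #103: #104=15, #101=17, #105=19, #106=21 → choose #104 (15).
From #104: #106=25, #105=28, #101=30 → choose #106 (25).
From #106: #105=27, #101=36 → choose #105 (27).
From #105: #101=32 → choose #101 (32).
NN route Hub → #102 → #103 → #104 → #106 → #105 → #101 → Hub costs 134.
Optimal: Hub → #102 → #103 → #101 → #105 → #106 → #104 → Hub costs 128 (by enumerating all 360 distinct tours).
Excess = 134 − 128 = 6.

The nearest-neighbour route is 6 blocks longer than optimal.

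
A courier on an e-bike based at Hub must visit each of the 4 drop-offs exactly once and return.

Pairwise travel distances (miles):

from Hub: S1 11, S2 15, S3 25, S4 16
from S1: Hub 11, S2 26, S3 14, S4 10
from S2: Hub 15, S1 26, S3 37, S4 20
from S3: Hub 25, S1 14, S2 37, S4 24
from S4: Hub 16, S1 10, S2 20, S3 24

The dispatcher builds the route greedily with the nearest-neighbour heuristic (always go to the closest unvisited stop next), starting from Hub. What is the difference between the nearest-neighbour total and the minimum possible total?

The nearest-neighbour route is 19 miles longer than optimal.

Hub: S1=11, S2=15, S4=16, S3=25 ⇒ S1
S1: S4=10, S3=14, S2=26 ⇒ S4
S4: S2=20, S3=24 ⇒ S2
S2: S3=37 ⇒ S3
NN route Hub → S1 → S4 → S2 → S3 → Hub costs 103.
Optimal: Hub → S1 → S3 → S4 → S2 → Hub costs 84 (by enumerating all 12 distinct tours).
Excess = 103 − 84 = 19.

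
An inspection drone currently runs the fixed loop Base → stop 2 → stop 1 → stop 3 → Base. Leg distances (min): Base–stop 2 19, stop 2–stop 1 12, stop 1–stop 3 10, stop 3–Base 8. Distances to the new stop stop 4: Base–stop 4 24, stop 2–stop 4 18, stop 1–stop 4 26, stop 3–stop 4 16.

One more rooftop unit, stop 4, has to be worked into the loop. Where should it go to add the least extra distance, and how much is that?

Minimum extra distance: 23 min, inserting stop 4 between Base and stop 2.

Insertion cost between consecutive stops i–j is d(i,stop 4) + d(stop 4,j) − d(i,j):
  between Base and stop 2: 24 + 18 − 19 = 23
  between stop 2 and stop 1: 18 + 26 − 12 = 32
  between stop 1 and stop 3: 26 + 16 − 10 = 32
  between stop 3 and Base: 16 + 24 − 8 = 32
Cheapest insertion is between Base and stop 2, adding 23.
New total = 49 + 23 = 72.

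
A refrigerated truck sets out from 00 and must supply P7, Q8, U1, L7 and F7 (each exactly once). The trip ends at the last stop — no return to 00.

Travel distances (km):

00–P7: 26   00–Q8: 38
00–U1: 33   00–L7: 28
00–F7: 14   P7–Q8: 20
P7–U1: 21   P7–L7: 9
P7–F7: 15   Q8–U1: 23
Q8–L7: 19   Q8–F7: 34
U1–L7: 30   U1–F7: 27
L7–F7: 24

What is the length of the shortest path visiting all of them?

There are 5! = 120 possible orderings.
00→P7→Q8→U1→L7→F7: 26+20+23+30+24 = 123
00→P7→Q8→U1→F7→L7: 26+20+23+27+24 = 120
00→P7→Q8→L7→U1→F7: 26+20+19+30+27 = 122
00→P7→Q8→L7→F7→U1: 26+20+19+24+27 = 116
00→P7→Q8→F7→U1→L7: 26+20+34+27+30 = 137
00→P7→Q8→F7→L7→U1: 26+20+34+24+30 = 134
00→P7→U1→Q8→L7→F7: 26+21+23+19+24 = 113
00→P7→U1→Q8→F7→L7: 26+21+23+34+24 = 128
00→P7→U1→L7→Q8→F7: 26+21+30+19+34 = 130
00→P7→U1→L7→F7→Q8: 26+21+30+24+34 = 135
00→P7→U1→F7→Q8→L7: 26+21+27+34+19 = 127
00→P7→U1→F7→L7→Q8: 26+21+27+24+19 = 117
00→P7→L7→Q8→U1→F7: 26+9+19+23+27 = 104
00→P7→L7→Q8→F7→U1: 26+9+19+34+27 = 115
… (106 more)
00→F7→P7→L7→Q8→U1: 14+15+9+19+23 = 80  ← best
The minimum is 80.
One shortest path: 00 → F7 → P7 → L7 → Q8 → U1.

80 km — the minimum one-way total.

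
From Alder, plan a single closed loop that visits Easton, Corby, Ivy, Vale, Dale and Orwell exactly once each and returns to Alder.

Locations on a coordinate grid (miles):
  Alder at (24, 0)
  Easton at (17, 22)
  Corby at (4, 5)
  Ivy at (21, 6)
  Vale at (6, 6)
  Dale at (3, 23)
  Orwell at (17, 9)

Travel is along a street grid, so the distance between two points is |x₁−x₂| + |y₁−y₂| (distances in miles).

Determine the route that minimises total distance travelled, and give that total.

There are 360 distinct closed tours to check (reversals are equivalent).
Alder → Easton → Corby → Ivy → Vale → Dale → Orwell → Alder: 29+30+18+15+20+28+16 = 156
Alder → Easton → Corby → Ivy → Vale → Orwell → Dale → Alder: 29+30+18+15+14+28+44 = 178
Alder → Easton → Corby → Ivy → Dale → Vale → Orwell → Alder: 29+30+18+35+20+14+16 = 162
Alder → Easton → Corby → Ivy → Dale → Orwell → Vale → Alder: 29+30+18+35+28+14+24 = 178
Alder → Easton → Corby → Ivy → Orwell → Vale → Dale → Alder: 29+30+18+7+14+20+44 = 162
Alder → Easton → Corby → Ivy → Orwell → Dale → Vale → Alder: 29+30+18+7+28+20+24 = 156
Alder → Easton → Corby → Vale → Ivy → Dale → Orwell → Alder: 29+30+3+15+35+28+16 = 156
Alder → Easton → Corby → Vale → Ivy → Orwell → Dale → Alder: 29+30+3+15+7+28+44 = 156
… (352 more)
Alder → Ivy → Vale → Corby → Dale → Easton → Orwell → Alder: 9+15+3+19+15+13+16 = 90  ← best
The minimum is 90.
One optimal route: Alder → Ivy → Vale → Corby → Dale → Easton → Orwell → Alder (or its reverse).

Shortest round trip = 90 miles.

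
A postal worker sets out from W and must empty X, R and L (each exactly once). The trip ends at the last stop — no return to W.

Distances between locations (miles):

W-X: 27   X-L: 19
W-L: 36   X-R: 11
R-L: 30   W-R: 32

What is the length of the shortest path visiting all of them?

Shortest open route: 62 miles.

There are 3! = 6 possible orderings.
W - X - R - L: 27+11+30 = 68
W - X - L - R: 27+19+30 = 76
W - R - X - L: 32+11+19 = 62
W - R - L - X: 32+30+19 = 81
W - L - X - R: 36+19+11 = 66
W - L - R - X: 36+30+11 = 77
The minimum is 62.
One shortest path: W → R → X → L.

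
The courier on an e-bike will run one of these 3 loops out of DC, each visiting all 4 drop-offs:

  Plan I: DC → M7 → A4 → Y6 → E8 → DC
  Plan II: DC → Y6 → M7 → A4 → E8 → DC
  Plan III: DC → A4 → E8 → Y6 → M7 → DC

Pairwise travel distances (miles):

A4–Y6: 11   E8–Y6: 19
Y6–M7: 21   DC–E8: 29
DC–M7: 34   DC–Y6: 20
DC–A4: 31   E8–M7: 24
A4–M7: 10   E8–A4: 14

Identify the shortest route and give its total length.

Plan I: 34 + 10 + 11 + 19 + 29 = 103
Plan II: 20 + 21 + 10 + 14 + 29 = 94
Plan III: 31 + 14 + 19 + 21 + 34 = 119

94 miles — Plan II is the shortest.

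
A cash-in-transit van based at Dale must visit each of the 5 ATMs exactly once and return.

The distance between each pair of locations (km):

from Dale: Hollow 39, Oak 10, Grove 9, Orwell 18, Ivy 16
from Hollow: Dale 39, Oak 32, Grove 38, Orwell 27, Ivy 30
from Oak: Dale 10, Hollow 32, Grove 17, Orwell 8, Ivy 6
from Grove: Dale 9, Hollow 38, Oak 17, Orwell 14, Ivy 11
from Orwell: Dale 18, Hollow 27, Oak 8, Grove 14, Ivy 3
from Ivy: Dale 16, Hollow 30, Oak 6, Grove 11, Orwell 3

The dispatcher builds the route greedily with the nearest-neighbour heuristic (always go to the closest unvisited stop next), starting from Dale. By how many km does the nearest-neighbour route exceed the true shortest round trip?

10 km longer than the optimal tour.

From Dale: Grove=9, Oak=10, Ivy=16, Orwell=18, Hollow=39 → choose Grove (9).
From Grove: Ivy=11, Orwell=14, Oak=17, Hollow=38 → choose Ivy (11).
From Ivy: Orwell=3, Oak=6, Hollow=30 → choose Orwell (3).
From Orwell: Oak=8, Hollow=27 → choose Oak (8).
From Oak: Hollow=32 → choose Hollow (32).
NN route Dale → Grove → Ivy → Orwell → Oak → Hollow → Dale costs 102.
Optimal: Dale → Oak → Hollow → Orwell → Ivy → Grove → Dale costs 92 (by enumerating all 60 distinct tours).
Excess = 102 − 92 = 10.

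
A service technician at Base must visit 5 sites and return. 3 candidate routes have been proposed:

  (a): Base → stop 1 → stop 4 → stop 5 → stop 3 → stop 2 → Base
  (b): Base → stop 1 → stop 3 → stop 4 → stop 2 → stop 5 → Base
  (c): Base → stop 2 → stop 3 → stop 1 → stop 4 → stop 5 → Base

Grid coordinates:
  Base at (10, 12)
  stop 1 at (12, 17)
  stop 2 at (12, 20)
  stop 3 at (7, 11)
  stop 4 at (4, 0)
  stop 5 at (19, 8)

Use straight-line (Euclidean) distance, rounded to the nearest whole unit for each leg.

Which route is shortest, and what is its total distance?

70 — (b) is the shortest.

(a): 5 + 19 + 17 + 12 + 10 + 8 = 71
(b): 5 + 8 + 11 + 22 + 14 + 10 = 70
(c): 8 + 10 + 8 + 19 + 17 + 10 = 72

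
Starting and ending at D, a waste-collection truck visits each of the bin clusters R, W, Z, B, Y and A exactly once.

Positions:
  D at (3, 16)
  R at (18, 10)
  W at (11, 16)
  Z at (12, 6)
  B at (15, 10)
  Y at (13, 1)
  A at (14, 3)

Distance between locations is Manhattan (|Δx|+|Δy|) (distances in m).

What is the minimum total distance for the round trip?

Shortest round trip = 60 m.

There are 360 distinct closed tours to check (reversals are equivalent).
D → R → W → Z → B → Y → A → D: 21+13+11+7+11+3+24 = 90
D → R → W → Z → B → A → Y → D: 21+13+11+7+8+3+25 = 88
D → R → W → Z → Y → B → A → D: 21+13+11+6+11+8+24 = 94
D → R → W → Z → Y → A → B → D: 21+13+11+6+3+8+18 = 80
D → R → W → Z → A → B → Y → D: 21+13+11+5+8+11+25 = 94
D → R → W → Z → A → Y → B → D: 21+13+11+5+3+11+18 = 82
D → R → W → B → Z → Y → A → D: 21+13+10+7+6+3+24 = 84
D → R → W → B → Z → A → Y → D: 21+13+10+7+5+3+25 = 84
… (352 more)
D → R → B → A → Y → Z → W → D: 21+3+8+3+6+11+8 = 60  ← best
The minimum is 60.
One optimal route: D → R → B → A → Y → Z → W → D (or its reverse).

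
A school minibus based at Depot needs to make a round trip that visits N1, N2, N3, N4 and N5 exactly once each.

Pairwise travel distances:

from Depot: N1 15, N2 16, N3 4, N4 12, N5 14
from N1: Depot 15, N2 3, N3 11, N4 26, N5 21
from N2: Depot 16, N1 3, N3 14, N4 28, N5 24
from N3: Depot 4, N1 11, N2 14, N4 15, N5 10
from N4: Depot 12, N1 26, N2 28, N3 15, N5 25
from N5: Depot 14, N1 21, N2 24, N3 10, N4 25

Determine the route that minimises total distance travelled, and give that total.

Depot-N1-N2-N3-N4-N5-Depot: 15+3+14+15+25+14 = 86
Depot-N1-N2-N3-N5-N4-Depot: 15+3+14+10+25+12 = 79
Depot-N1-N2-N4-N3-N5-Depot: 15+3+28+15+10+14 = 85
Depot-N1-N2-N4-N5-N3-Depot: 15+3+28+25+10+4 = 85
Depot-N1-N2-N5-N3-N4-Depot: 15+3+24+10+15+12 = 79
Depot-N1-N2-N5-N4-N3-Depot: 15+3+24+25+15+4 = 86
Depot-N1-N3-N2-N4-N5-Depot: 15+11+14+28+25+14 = 107
Depot-N1-N3-N2-N5-N4-Depot: 15+11+14+24+25+12 = 101
Depot-N1-N3-N4-N2-N5-Depot: 15+11+15+28+24+14 = 107
Depot-N1-N3-N4-N5-N2-Depot: 15+11+15+25+24+16 = 106
Depot-N1-N3-N5-N2-N4-Depot: 15+11+10+24+28+12 = 100
Depot-N1-N3-N5-N4-N2-Depot: 15+11+10+25+28+16 = 105
Depot-N1-N4-N2-N3-N5-Depot: 15+26+28+14+10+14 = 107
Depot-N1-N4-N2-N5-N3-Depot: 15+26+28+24+10+4 = 107
… (46 more)
Depot-N2-N1-N3-N5-N4-Depot: 16+3+11+10+25+12 = 77  ← best
The minimum is 77.
One optimal route: Depot → N2 → N1 → N3 → N5 → N4 → Depot (or its reverse).

77 — the shortest possible round trip.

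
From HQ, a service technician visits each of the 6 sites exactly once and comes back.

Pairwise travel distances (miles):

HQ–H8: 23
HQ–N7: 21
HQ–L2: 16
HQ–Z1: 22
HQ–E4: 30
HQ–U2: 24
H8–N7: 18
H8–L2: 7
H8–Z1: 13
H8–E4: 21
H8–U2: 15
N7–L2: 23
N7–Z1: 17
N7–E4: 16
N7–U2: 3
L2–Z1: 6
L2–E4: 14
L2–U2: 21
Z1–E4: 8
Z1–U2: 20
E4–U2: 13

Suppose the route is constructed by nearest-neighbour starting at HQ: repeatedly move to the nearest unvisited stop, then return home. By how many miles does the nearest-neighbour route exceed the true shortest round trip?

HQ: L2=16, N7=21, Z1=22, H8=23, U2=24, E4=30 ⇒ L2
L2: Z1=6, H8=7, E4=14, U2=21, N7=23 ⇒ Z1
Z1: E4=8, H8=13, N7=17, U2=20 ⇒ E4
E4: U2=13, N7=16, H8=21 ⇒ U2
U2: N7=3, H8=15 ⇒ N7
N7: H8=18 ⇒ H8
NN route HQ → L2 → Z1 → E4 → U2 → N7 → H8 → HQ costs 87.
Optimal: HQ → H8 → L2 → Z1 → E4 → U2 → N7 → HQ costs 81 (by enumerating all 360 distinct tours).
Excess = 87 − 81 = 6.

The nearest-neighbour route is 6 miles longer than optimal.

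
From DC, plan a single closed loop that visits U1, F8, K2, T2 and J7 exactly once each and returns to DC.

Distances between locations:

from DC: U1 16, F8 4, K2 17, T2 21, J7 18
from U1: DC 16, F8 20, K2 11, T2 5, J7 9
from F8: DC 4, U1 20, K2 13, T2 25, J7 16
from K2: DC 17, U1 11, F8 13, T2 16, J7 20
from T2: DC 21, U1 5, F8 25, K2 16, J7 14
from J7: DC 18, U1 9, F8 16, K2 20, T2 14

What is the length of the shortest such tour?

There are 60 distinct closed tours to check (reversals are equivalent).
DC - U1 - F8 - K2 - T2 - J7 - DC: 16+20+13+16+14+18 = 97
DC - U1 - F8 - K2 - J7 - T2 - DC: 16+20+13+20+14+21 = 104
DC - U1 - F8 - T2 - K2 - J7 - DC: 16+20+25+16+20+18 = 115
DC - U1 - F8 - T2 - J7 - K2 - DC: 16+20+25+14+20+17 = 112
DC - U1 - F8 - J7 - K2 - T2 - DC: 16+20+16+20+16+21 = 109
DC - U1 - F8 - J7 - T2 - K2 - DC: 16+20+16+14+16+17 = 99
DC - U1 - K2 - F8 - T2 - J7 - DC: 16+11+13+25+14+18 = 97
DC - U1 - K2 - F8 - J7 - T2 - DC: 16+11+13+16+14+21 = 91
DC - U1 - K2 - T2 - F8 - J7 - DC: 16+11+16+25+16+18 = 102
DC - U1 - K2 - T2 - J7 - F8 - DC: 16+11+16+14+16+4 = 77
DC - U1 - K2 - J7 - F8 - T2 - DC: 16+11+20+16+25+21 = 109
DC - U1 - K2 - J7 - T2 - F8 - DC: 16+11+20+14+25+4 = 90
DC - U1 - T2 - F8 - K2 - J7 - DC: 16+5+25+13+20+18 = 97
DC - U1 - T2 - F8 - J7 - K2 - DC: 16+5+25+16+20+17 = 99
… (46 more)
DC - F8 - K2 - U1 - T2 - J7 - DC: 4+13+11+5+14+18 = 65  ← best
The minimum is 65.
One optimal route: DC → F8 → K2 → U1 → T2 → J7 → DC (or its reverse).

Shortest round trip = 65.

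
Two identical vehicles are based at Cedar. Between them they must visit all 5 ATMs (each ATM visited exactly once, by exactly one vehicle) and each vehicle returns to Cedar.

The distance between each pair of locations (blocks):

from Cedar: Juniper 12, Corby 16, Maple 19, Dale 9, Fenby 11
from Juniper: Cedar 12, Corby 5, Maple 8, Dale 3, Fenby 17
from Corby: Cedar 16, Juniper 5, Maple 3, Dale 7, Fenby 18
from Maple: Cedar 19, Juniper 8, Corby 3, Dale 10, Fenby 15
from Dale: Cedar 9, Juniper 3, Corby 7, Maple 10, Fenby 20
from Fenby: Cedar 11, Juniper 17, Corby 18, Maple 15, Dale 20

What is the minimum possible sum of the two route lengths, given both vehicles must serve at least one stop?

Try each way of splitting the stops between the two vehicles (each non-empty) and, for each split, find the best tour for each vehicle:
  {Juniper} + {Corby, Maple, Dale, Fenby}: 24 + 45 = 69
  {Corby} + {Juniper, Maple, Dale, Fenby}: 32 + 46 = 78
  {Juniper, Corby} + {Maple, Dale, Fenby}: 33 + 45 = 78
  {Maple} + {Juniper, Corby, Dale, Fenby}: 38 + 46 = 84
  {Juniper, Maple} + {Corby, Dale, Fenby}: 39 + 45 = 84
  {Corby, Maple} + {Juniper, Dale, Fenby}: 38 + 40 = 78
  … (15 splits in total)
  {Juniper, Corby, Maple, Dale} + {Fenby}: 39 + 22 = 61  ← best
Best: vehicle 1 Cedar → Juniper → Corby → Maple → Dale → Cedar = 39; vehicle 2 Cedar → Fenby → Cedar = 22; combined 61.

61 blocks — the smallest possible combined total.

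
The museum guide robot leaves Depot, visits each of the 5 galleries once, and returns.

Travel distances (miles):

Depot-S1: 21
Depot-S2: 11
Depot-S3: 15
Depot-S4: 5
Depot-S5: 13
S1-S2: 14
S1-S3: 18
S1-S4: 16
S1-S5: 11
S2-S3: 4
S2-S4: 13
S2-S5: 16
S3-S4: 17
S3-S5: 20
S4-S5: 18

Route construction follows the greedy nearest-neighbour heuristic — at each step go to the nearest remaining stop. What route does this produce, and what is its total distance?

Depot → [S4:5 / S2:11 / S5:13 / S3:15 / S1:21] → S4 (5)
S4 → [S2:13 / S1:16 / S3:17 / S5:18] → S2 (13)
S2 → [S3:4 / S1:14 / S5:16] → S3 (4)
S3 → [S1:18 / S5:20] → S1 (18)
S1 → [S5:11] → S5 (11)
Return S5→Depot: 13.
Total = 5 + 13 + 4 + 18 + 11 + 13 = 64.

Nearest-neighbour total = 64 miles; route Depot → S4 → S2 → S3 → S1 → S5 → Depot.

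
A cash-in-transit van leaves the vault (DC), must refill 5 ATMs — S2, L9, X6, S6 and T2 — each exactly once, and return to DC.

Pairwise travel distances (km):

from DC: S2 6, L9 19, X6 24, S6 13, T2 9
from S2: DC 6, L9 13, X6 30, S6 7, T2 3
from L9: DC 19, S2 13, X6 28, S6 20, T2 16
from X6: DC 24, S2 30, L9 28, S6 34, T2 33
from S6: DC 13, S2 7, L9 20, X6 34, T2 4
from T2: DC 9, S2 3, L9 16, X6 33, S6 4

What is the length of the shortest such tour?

85 km — the shortest possible round trip.

There are 60 distinct closed tours to check (reversals are equivalent).
DC → S2 → L9 → X6 → S6 → T2 → DC: 6+13+28+34+4+9 = 94
DC → S2 → L9 → X6 → T2 → S6 → DC: 6+13+28+33+4+13 = 97
DC → S2 → L9 → S6 → X6 → T2 → DC: 6+13+20+34+33+9 = 115
DC → S2 → L9 → S6 → T2 → X6 → DC: 6+13+20+4+33+24 = 100
DC → S2 → L9 → T2 → X6 → S6 → DC: 6+13+16+33+34+13 = 115
DC → S2 → L9 → T2 → S6 → X6 → DC: 6+13+16+4+34+24 = 97
DC → S2 → X6 → L9 → S6 → T2 → DC: 6+30+28+20+4+9 = 97
DC → S2 → X6 → L9 → T2 → S6 → DC: 6+30+28+16+4+13 = 97
DC → S2 → X6 → S6 → L9 → T2 → DC: 6+30+34+20+16+9 = 115
DC → S2 → X6 → S6 → T2 → L9 → DC: 6+30+34+4+16+19 = 109
DC → S2 → X6 → T2 → L9 → S6 → DC: 6+30+33+16+20+13 = 118
DC → S2 → X6 → T2 → S6 → L9 → DC: 6+30+33+4+20+19 = 112
DC → S2 → S6 → L9 → X6 → T2 → DC: 6+7+20+28+33+9 = 103
DC → S2 → S6 → L9 → T2 → X6 → DC: 6+7+20+16+33+24 = 106
… (46 more)
DC → S2 → S6 → T2 → L9 → X6 → DC: 6+7+4+16+28+24 = 85  ← best
The minimum is 85.
One optimal route: DC → S2 → S6 → T2 → L9 → X6 → DC (or its reverse).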